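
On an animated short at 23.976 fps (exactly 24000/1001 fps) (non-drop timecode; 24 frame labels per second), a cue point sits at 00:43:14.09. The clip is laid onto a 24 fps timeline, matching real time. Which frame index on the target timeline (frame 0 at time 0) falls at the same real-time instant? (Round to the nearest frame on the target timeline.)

frame 62327

Source frame index: (0×3600 + 43×60 + 14) × 24 + 9 = 62265.
Real time: 62265 / (24000/1001) = 4155151/1600 s.
Target frame: (4155151/1600) × (24) = 12465453/200 ≈ 62327.265 → 62327.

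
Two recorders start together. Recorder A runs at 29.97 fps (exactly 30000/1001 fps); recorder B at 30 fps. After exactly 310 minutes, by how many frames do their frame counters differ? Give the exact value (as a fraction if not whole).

558000/1001 frames

310 min = 18600 s.
A emits 30000/1001 × 18600 = 558000000/1001 frames; B emits 30 × 18600 = 558000.
Difference = 558000/1001 frames (≈ 557.4426); B is ahead of A.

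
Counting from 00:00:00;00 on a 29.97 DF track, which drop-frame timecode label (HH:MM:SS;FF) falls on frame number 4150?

00:02:18;14

Each 10-minute DF block holds 10 × 60 × 30 − 9 × 2 = 17982 frames. 4150 ÷ 17982 → 0 full blocks, remainder 4150.
Within the partial block the first minute is 1800 frames and each further minute 1798, so 2 further minute boundaries passed. Total skipped labels = 18 × 0 + 2 × 2 = 4.
Non-drop label index = 4150 + 4 = 4154; at 30 labels/s that is 00:02:18:14, i.e. DF 00:02:18;14.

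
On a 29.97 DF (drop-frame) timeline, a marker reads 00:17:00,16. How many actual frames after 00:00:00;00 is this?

30584

As if non-drop at 30 labels/s: (0 × 3600 + 17 × 60 + 0) × 30 + 16 = 30616.
Minute boundaries passed: 17; those not divisible by 10: 17 − 1 = 16; dropped labels = 2 × 16 = 32.
Actual frame index = 30616 − 32 = 30584.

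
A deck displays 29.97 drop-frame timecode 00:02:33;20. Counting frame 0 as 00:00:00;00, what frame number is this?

4606

As if non-drop at 30 labels/s: (0 × 3600 + 2 × 60 + 33) × 30 + 20 = 4610.
Minute boundaries passed: 2; those not divisible by 10: 2 − 0 = 2; dropped labels = 2 × 2 = 4.
Actual frame index = 4610 − 4 = 4606.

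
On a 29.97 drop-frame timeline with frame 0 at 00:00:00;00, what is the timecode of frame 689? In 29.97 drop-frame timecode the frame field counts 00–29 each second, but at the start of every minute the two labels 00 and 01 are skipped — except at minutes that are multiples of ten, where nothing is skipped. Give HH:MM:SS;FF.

00:00:22;29

Each 10-minute DF block holds 10 × 60 × 30 − 9 × 2 = 17982 frames. 689 ÷ 17982 → 0 full blocks, remainder 689.
Within the partial block the first minute is 1800 frames and each further minute 1798, so 0 further minute boundaries passed. Total skipped labels = 18 × 0 + 2 × 0 = 0.
Non-drop label index = 689 + 0 = 689; at 30 labels/s that is 00:00:22:29, i.e. DF 00:00:22;29.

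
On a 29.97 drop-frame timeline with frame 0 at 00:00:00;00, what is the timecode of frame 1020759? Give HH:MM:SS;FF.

Ten DF minutes hold 17982 frames, so frame 1020759 lies in block 56 (frames 1006992–1024973) with 13767 frames into that block.
The block's first minute is 1800 frames and the rest 1798 each; 13767 frames reaches minute 7, so 56 × 18 + 7 × 2 = 1022 labels have been skipped so far.
Adding those back, label number 1020759 + 1022 = 1021781 at 30 labels/s is 34059 s + 11 f = 9 h 27 min 39 s frame 11, i.e. 09:27:39;11.

09:27:39;11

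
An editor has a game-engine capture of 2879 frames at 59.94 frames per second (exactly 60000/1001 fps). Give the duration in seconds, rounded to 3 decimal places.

Running time = 2879 × 1001/60000 = 2881879/60000 s ≈ 48.031 s.

48.031 seconds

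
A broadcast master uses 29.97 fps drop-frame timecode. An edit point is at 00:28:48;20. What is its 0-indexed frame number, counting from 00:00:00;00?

51808

As if non-drop at 30 labels/s: (0 × 3600 + 28 × 60 + 48) × 30 + 20 = 51860.
Minute boundaries passed: 28; those not divisible by 10: 28 − 2 = 26; dropped labels = 2 × 26 = 52.
Actual frame index = 51860 − 52 = 51808.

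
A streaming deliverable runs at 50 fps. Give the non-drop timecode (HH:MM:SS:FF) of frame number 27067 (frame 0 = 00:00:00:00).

00:09:01:17

27067 ÷ 50 = 541 full seconds, remainder 17 frames.
541 s = 0 h 9 min 1 s.
Timecode: 00:09:01:17.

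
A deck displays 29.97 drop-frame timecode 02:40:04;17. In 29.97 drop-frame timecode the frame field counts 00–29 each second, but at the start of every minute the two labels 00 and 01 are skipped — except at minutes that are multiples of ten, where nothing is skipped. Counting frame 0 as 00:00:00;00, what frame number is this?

Complete 10-minute blocks: 16, each 17982 frames → 287712.
Remaining 0 whole minutes in the current block: 0 frames.
Within the current minute: 4 × 30 + 17 = 137. Total = 287712 + 0 + 137 = 287849.

287849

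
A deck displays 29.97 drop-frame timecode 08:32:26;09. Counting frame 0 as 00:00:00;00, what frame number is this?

As if non-drop at 30 labels/s: (8 × 3600 + 32 × 60 + 26) × 30 + 9 = 922389.
Minute boundaries passed: 512; those not divisible by 10: 512 − 51 = 461; dropped labels = 2 × 461 = 922.
Actual frame index = 922389 − 922 = 921467.

921467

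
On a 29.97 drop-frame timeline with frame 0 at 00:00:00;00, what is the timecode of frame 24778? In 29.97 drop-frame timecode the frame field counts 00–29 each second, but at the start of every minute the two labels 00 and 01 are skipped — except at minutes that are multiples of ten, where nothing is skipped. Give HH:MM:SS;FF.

00:13:46;22

Ten DF minutes hold 17982 frames, so frame 24778 lies in block 1 (frames 17982–35963) with 6796 frames into that block.
The block's first minute is 1800 frames and the rest 1798 each; 6796 frames reaches minute 3, so 1 × 18 + 3 × 2 = 24 labels have been skipped so far.
Adding those back, label number 24778 + 24 = 24802 at 30 labels/s is 826 s + 22 f = 0 h 13 min 46 s frame 22, i.e. 00:13:46;22.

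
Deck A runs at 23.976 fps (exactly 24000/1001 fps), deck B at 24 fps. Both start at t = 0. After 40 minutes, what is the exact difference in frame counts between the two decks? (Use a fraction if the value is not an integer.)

57600/1001 frames

40 min = 2400 s.
A emits 24000/1001 × 2400 = 57600000/1001 frames; B emits 24 × 2400 = 57600.
Difference = 57600/1001 frames (≈ 57.5425); B is ahead of A.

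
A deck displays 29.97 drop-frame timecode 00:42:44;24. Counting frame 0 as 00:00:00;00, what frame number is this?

Complete 10-minute blocks: 4, each 17982 frames → 71928.
Remaining 2 whole minutes in the current block: 1800 + 1 × 1798 = 3598 frames.
Within the current minute: 44 × 30 + 24 − 2 = 1342 (labels ;00/;01 skipped at this minute). Total = 71928 + 3598 + 1342 = 76868.

76868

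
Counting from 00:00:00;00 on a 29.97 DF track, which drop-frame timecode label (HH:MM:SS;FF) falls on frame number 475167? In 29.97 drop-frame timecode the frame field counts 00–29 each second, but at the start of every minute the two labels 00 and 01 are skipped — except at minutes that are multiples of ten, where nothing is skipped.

04:24:14;23

Each 10-minute DF block holds 10 × 60 × 30 − 9 × 2 = 17982 frames. 475167 ÷ 17982 → 26 full blocks, remainder 7635.
Within the partial block the first minute is 1800 frames and each further minute 1798, so 4 further minute boundaries passed. Total skipped labels = 18 × 26 + 2 × 4 = 476.
Non-drop label index = 475167 + 476 = 475643; at 30 labels/s that is 04:24:14:23, i.e. DF 04:24:14;23.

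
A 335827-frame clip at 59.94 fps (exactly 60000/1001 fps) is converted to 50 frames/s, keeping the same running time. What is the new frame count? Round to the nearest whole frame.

Frames at target rate = 335827 × (50) / (60000/1001) = 336162827/1200 ≈ 280135.689.
Nearest whole frame: 280136.

280136 frames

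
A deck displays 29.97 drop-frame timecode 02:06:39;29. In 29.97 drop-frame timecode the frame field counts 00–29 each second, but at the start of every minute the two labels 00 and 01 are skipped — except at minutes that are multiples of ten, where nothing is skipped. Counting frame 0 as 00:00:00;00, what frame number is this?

227771

Complete 10-minute blocks: 12, each 17982 frames → 215784.
Remaining 6 whole minutes in the current block: 1800 + 5 × 1798 = 10790 frames.
Within the current minute: 39 × 30 + 29 − 2 = 1197 (labels ;00/;01 skipped at this minute). Total = 215784 + 10790 + 1197 = 227771.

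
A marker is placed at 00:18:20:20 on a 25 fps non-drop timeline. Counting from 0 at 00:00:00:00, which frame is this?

Total seconds to the label: (0 × 3600 + 18 × 60 + 20) = 1100.
Frame index = 1100 × 25 + 20 = 27520.

frame 27520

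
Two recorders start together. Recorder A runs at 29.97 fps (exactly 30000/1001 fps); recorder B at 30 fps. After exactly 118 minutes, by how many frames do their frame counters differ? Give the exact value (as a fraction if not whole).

212400/1001 frames

118 min = 7080 s.
A emits 30000/1001 × 7080 = 212400000/1001 frames; B emits 30 × 7080 = 212400.
Difference = 212400/1001 frames (≈ 212.1878); B is ahead of A.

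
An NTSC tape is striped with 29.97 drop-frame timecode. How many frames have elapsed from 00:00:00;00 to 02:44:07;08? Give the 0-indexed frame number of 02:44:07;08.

295122

As if non-drop at 30 labels/s: (2 × 3600 + 44 × 60 + 7) × 30 + 8 = 295418.
Minute boundaries passed: 164; those not divisible by 10: 164 − 16 = 148; dropped labels = 2 × 148 = 296.
Actual frame index = 295418 − 296 = 295122.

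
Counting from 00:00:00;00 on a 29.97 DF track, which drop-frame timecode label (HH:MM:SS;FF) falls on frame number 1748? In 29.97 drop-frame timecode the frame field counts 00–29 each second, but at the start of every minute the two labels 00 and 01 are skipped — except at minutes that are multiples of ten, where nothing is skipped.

Each 10-minute DF block holds 10 × 60 × 30 − 9 × 2 = 17982 frames. 1748 ÷ 17982 → 0 full blocks, remainder 1748.
Within the partial block the first minute is 1800 frames and each further minute 1798, so 0 further minute boundaries passed. Total skipped labels = 18 × 0 + 2 × 0 = 0.
Non-drop label index = 1748 + 0 = 1748; at 30 labels/s that is 00:00:58:08, i.e. DF 00:00:58;08.

00:00:58;08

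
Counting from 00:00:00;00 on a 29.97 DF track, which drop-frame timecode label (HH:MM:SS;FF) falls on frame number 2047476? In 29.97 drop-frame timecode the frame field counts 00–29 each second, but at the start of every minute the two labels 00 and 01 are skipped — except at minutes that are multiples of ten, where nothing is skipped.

Each 10-minute DF block holds 10 × 60 × 30 − 9 × 2 = 17982 frames. 2047476 ÷ 17982 → 113 full blocks, remainder 15510.
Within the partial block the first minute is 1800 frames and each further minute 1798, so 8 further minute boundaries passed. Total skipped labels = 18 × 113 + 2 × 8 = 2050.
Non-drop label index = 2047476 + 2050 = 2049526; at 30 labels/s that is 18:58:37:16, i.e. DF 18:58:37;16.

18:58:37;16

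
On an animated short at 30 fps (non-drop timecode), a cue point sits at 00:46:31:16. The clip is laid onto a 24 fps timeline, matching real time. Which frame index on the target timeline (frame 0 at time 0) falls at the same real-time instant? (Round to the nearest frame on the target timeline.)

Source frame index: (0×3600 + 46×60 + 31) × 30 + 16 = 83746.
Real time: 83746 / (30) = 41873/15 s.
Target frame: (41873/15) × (24) = 334984/5 ≈ 66996.800 → 66997.

frame 66997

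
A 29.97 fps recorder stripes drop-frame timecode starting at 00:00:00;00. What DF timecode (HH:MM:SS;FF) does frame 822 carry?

Ten DF minutes hold 17982 frames, so frame 822 lies in block 0 (frames 0–17981) with 822 frames into that block.
The block's first minute is 1800 frames and the rest 1798 each; 822 frames reaches minute 0, so 0 × 18 + 0 × 2 = 0 labels have been skipped so far.
Adding those back, label number 822 + 0 = 822 at 30 labels/s is 27 s + 12 f = 0 h 0 min 27 s frame 12, i.e. 00:00:27;12.

00:00:27;12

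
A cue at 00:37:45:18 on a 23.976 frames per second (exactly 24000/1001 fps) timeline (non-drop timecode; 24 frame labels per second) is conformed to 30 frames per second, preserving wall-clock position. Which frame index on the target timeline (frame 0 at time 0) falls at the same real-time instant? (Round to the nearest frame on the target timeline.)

frame 68040

Source frame index: (0×3600 + 37×60 + 45) × 24 + 18 = 54378.
Real time: 54378 / (24000/1001) = 9072063/4000 s.
Target frame: (9072063/4000) × (30) = 27216189/400 ≈ 68040.473 → 68040.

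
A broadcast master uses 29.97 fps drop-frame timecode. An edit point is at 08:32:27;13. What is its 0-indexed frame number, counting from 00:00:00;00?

Complete 10-minute blocks: 51, each 17982 frames → 917082.
Remaining 2 whole minutes in the current block: 1800 + 1 × 1798 = 3598 frames.
Within the current minute: 27 × 30 + 13 − 2 = 821 (labels ;00/;01 skipped at this minute). Total = 917082 + 3598 + 821 = 921501.

921501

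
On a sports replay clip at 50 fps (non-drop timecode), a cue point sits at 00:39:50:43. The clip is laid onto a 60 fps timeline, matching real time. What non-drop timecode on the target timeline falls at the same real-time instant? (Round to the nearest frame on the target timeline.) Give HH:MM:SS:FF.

Source frame index: (0×3600 + 39×60 + 50) × 50 + 43 = 119543.
Real time: 119543 / (50) = 119543/50 s.
Target frame: (119543/50) × (60) = 717258/5 ≈ 143451.600 → 143452.
At 60 labels/s: frame 143452 → 00:39:50:52.

00:39:50:52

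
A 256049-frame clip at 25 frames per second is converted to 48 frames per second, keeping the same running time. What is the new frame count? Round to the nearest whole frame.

Frames at target rate = 256049 × (48) / (25) = 12290352/25 ≈ 491614.080.
Nearest whole frame: 491614.

491614 frames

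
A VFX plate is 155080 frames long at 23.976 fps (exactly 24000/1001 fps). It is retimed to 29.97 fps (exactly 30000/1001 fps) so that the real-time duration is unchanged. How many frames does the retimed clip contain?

193850 frames

Target frames = source frames × (target rate / source rate) = 155080 × (30000/1001)/(24000/1001) = 155080 × 5/4 = 193850.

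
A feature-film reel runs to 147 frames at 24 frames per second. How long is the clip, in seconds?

6.125 seconds

Running time = 147 / (24) = 6.125 s.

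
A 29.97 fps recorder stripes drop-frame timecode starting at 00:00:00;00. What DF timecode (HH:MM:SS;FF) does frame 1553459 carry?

14:23:53;23

Ten DF minutes hold 17982 frames, so frame 1553459 lies in block 86 (frames 1546452–1564433) with 7007 frames into that block.
The block's first minute is 1800 frames and the rest 1798 each; 7007 frames reaches minute 3, so 86 × 18 + 3 × 2 = 1554 labels have been skipped so far.
Adding those back, label number 1553459 + 1554 = 1555013 at 30 labels/s is 51833 s + 23 f = 14 h 23 min 53 s frame 23, i.e. 14:23:53;23.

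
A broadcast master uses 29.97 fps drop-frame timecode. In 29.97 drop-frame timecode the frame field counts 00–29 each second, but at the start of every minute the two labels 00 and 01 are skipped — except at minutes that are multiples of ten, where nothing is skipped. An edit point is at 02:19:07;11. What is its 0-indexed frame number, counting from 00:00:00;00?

As if non-drop at 30 labels/s: (2 × 3600 + 19 × 60 + 7) × 30 + 11 = 250421.
Minute boundaries passed: 139; those not divisible by 10: 139 − 13 = 126; dropped labels = 2 × 126 = 252.
Actual frame index = 250421 − 252 = 250169.

250169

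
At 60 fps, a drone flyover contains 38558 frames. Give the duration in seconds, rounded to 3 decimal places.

Running time = 38558 × 1/60 = 19279/30 s ≈ 642.633 s.

642.633 seconds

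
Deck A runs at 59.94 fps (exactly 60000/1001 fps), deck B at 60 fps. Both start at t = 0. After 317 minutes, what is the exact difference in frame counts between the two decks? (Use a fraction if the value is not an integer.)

317 min = 19020 s.
A emits 60000/1001 × 19020 = 1141200000/1001 frames; B emits 60 × 19020 = 1141200.
Difference = 1141200/1001 frames (≈ 1140.0599); B is ahead of A.

1141200/1001 frames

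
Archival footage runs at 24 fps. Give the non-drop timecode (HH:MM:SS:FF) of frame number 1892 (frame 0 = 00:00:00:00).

1892 ÷ 24 = 78 full seconds, remainder 20 frames.
78 s = 0 h 1 min 18 s.
Timecode: 00:01:18:20.

00:01:18:20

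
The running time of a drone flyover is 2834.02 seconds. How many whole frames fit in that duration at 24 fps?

Frames = 2834.02 × 24 = 1700412/25 ≈ 68016.4800.
Complete frames: 68016.

68016 frames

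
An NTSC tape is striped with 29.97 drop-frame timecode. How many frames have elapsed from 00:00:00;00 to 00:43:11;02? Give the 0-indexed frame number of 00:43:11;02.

Complete 10-minute blocks: 4, each 17982 frames → 71928.
Remaining 3 whole minutes in the current block: 1800 + 2 × 1798 = 5396 frames.
Within the current minute: 11 × 30 + 2 − 2 = 330 (labels ;00/;01 skipped at this minute). Total = 71928 + 5396 + 330 = 77654.

77654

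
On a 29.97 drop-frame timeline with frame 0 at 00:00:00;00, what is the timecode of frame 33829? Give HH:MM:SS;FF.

00:18:48;23

Each 10-minute DF block holds 10 × 60 × 30 − 9 × 2 = 17982 frames. 33829 ÷ 17982 → 1 full block, remainder 15847.
Within the partial block the first minute is 1800 frames and each further minute 1798, so 8 further minute boundaries passed. Total skipped labels = 18 × 1 + 2 × 8 = 34.
Non-drop label index = 33829 + 34 = 33863; at 30 labels/s that is 00:18:48:23, i.e. DF 00:18:48;23.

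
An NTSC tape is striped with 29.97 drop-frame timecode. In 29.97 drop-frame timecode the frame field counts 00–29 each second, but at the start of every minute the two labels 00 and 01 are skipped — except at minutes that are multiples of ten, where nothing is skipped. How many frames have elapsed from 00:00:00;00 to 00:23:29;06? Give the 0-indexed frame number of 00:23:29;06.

42234

Complete 10-minute blocks: 2, each 17982 frames → 35964.
Remaining 3 whole minutes in the current block: 1800 + 2 × 1798 = 5396 frames.
Within the current minute: 29 × 30 + 6 − 2 = 874 (labels ;00/;01 skipped at this minute). Total = 35964 + 5396 + 874 = 42234.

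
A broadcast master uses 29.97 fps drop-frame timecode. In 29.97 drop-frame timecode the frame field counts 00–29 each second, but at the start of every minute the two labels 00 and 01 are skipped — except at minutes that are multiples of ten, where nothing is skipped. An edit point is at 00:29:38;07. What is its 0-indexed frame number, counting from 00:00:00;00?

Complete 10-minute blocks: 2, each 17982 frames → 35964.
Remaining 9 whole minutes in the current block: 1800 + 8 × 1798 = 16184 frames.
Within the current minute: 38 × 30 + 7 − 2 = 1145 (labels ;00/;01 skipped at this minute). Total = 35964 + 16184 + 1145 = 53293.

53293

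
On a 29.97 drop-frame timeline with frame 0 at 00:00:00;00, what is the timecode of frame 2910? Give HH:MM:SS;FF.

Ten DF minutes hold 17982 frames, so frame 2910 lies in block 0 (frames 0–17981) with 2910 frames into that block.
The block's first minute is 1800 frames and the rest 1798 each; 2910 frames reaches minute 1, so 0 × 18 + 1 × 2 = 2 labels have been skipped so far.
Adding those back, label number 2910 + 2 = 2912 at 30 labels/s is 97 s + 2 f = 0 h 1 min 37 s frame 2, i.e. 00:01:37;02.

00:01:37;02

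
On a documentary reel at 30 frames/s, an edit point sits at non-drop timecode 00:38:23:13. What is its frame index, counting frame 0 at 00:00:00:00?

Total seconds to the label: (0 × 3600 + 38 × 60 + 23) = 2303.
Frame index = 2303 × 30 + 13 = 69103.

69103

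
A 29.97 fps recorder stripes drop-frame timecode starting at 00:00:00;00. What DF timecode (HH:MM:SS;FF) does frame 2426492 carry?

22:29:24;02

Each 10-minute DF block holds 10 × 60 × 30 − 9 × 2 = 17982 frames. 2426492 ÷ 17982 → 134 full blocks, remainder 16904.
Within the partial block the first minute is 1800 frames and each further minute 1798, so 9 further minute boundaries passed. Total skipped labels = 18 × 134 + 2 × 9 = 2430.
Non-drop label index = 2426492 + 2430 = 2428922; at 30 labels/s that is 22:29:24:02, i.e. DF 22:29:24;02.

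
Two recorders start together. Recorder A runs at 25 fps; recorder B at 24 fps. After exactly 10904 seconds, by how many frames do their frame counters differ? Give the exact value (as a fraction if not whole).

10904 frames

A emits 25 × 10904 = 272600 frames; B emits 24 × 10904 = 261696.
Difference = 10904 frames; B is behind A.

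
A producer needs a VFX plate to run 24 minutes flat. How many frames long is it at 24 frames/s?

34560 frames

24 min = 1440 s.
Frames = 1440 × 24 = 34560.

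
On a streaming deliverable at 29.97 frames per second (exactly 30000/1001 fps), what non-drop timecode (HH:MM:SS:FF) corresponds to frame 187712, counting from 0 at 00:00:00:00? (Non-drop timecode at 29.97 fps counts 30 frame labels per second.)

187712 ÷ 30 = 6257 full seconds, remainder 2 frames.
6257 s = 1 h 44 min 17 s.
Timecode: 01:44:17:02.

01:44:17:02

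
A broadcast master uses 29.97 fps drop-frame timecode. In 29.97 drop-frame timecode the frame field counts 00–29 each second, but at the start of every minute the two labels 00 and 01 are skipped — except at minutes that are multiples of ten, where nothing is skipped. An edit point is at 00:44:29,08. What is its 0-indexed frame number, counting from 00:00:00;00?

79998

As if non-drop at 30 labels/s: (0 × 3600 + 44 × 60 + 29) × 30 + 8 = 80078.
Minute boundaries passed: 44; those not divisible by 10: 44 − 4 = 40; dropped labels = 2 × 40 = 80.
Actual frame index = 80078 − 80 = 79998.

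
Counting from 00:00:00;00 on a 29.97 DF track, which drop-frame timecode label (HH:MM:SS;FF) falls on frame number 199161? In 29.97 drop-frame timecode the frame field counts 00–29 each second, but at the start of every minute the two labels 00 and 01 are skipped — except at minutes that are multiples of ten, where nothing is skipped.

01:50:45;09

Each 10-minute DF block holds 10 × 60 × 30 − 9 × 2 = 17982 frames. 199161 ÷ 17982 → 11 full blocks, remainder 1359.
Within the partial block the first minute is 1800 frames and each further minute 1798, so 0 further minute boundaries passed. Total skipped labels = 18 × 11 + 2 × 0 = 198.
Non-drop label index = 199161 + 198 = 199359; at 30 labels/s that is 01:50:45:09, i.e. DF 01:50:45;09.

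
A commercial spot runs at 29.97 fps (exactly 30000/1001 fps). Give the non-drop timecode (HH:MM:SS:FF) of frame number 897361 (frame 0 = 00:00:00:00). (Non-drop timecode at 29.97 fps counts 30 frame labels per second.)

897361 ÷ 30 = 29912 full seconds, remainder 1 frame.
29912 s = 8 h 18 min 32 s.
Timecode: 08:18:32:01.

08:18:32:01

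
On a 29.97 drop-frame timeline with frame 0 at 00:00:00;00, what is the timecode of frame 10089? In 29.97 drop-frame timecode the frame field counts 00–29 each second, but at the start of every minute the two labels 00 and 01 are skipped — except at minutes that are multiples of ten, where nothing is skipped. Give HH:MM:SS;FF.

Each 10-minute DF block holds 10 × 60 × 30 − 9 × 2 = 17982 frames. 10089 ÷ 17982 → 0 full blocks, remainder 10089.
Within the partial block the first minute is 1800 frames and each further minute 1798, so 5 further minute boundaries passed. Total skipped labels = 18 × 0 + 2 × 5 = 10.
Non-drop label index = 10089 + 10 = 10099; at 30 labels/s that is 00:05:36:19, i.e. DF 00:05:36;19.

00:05:36;19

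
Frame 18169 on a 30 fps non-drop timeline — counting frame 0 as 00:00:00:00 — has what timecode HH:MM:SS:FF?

18169 ÷ 30 = 605 full seconds, remainder 19 frames.
605 s = 0 h 10 min 5 s.
Timecode: 00:10:05:19.

00:10:05:19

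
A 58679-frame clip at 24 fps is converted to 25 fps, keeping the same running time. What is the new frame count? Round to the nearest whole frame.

Frames at target rate = 58679 × (25) / (24) = 1466975/24 ≈ 61123.958.
Nearest whole frame: 61124.

61124 frames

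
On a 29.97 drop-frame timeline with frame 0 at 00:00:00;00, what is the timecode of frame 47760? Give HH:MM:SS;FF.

Each 10-minute DF block holds 10 × 60 × 30 − 9 × 2 = 17982 frames. 47760 ÷ 17982 → 2 full blocks, remainder 11796.
Within the partial block the first minute is 1800 frames and each further minute 1798, so 6 further minute boundaries passed. Total skipped labels = 18 × 2 + 2 × 6 = 48.
Non-drop label index = 47760 + 48 = 47808; at 30 labels/s that is 00:26:33:18, i.e. DF 00:26:33;18.

00:26:33;18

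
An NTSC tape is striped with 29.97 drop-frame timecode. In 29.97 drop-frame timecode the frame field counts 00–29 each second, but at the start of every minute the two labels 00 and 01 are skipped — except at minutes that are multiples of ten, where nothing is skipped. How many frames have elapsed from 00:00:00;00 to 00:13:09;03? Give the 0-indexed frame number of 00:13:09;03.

Complete 10-minute blocks: 1, each 17982 frames → 17982.
Remaining 3 whole minutes in the current block: 1800 + 2 × 1798 = 5396 frames.
Within the current minute: 9 × 30 + 3 − 2 = 271 (labels ;00/;01 skipped at this minute). Total = 17982 + 5396 + 271 = 23649.

23649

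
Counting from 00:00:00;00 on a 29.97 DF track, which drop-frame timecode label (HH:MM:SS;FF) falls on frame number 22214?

Each 10-minute DF block holds 10 × 60 × 30 − 9 × 2 = 17982 frames. 22214 ÷ 17982 → 1 full block, remainder 4232.
Within the partial block the first minute is 1800 frames and each further minute 1798, so 2 further minute boundaries passed. Total skipped labels = 18 × 1 + 2 × 2 = 22.
Non-drop label index = 22214 + 22 = 22236; at 30 labels/s that is 00:12:21:06, i.e. DF 00:12:21;06.

00:12:21;06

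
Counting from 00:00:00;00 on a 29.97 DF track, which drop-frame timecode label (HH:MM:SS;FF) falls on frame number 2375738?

Ten DF minutes hold 17982 frames, so frame 2375738 lies in block 132 (frames 2373624–2391605) with 2114 frames into that block.
The block's first minute is 1800 frames and the rest 1798 each; 2114 frames reaches minute 1, so 132 × 18 + 1 × 2 = 2378 labels have been skipped so far.
Adding those back, label number 2375738 + 2378 = 2378116 at 30 labels/s is 79270 s + 16 f = 22 h 1 min 10 s frame 16, i.e. 22:01:10;16.

22:01:10;16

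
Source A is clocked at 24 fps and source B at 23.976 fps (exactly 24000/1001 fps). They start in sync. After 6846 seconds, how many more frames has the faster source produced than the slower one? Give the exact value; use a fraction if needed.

A emits 24 × 6846 = 164304 frames; B emits 24000/1001 × 6846 = 23472000/143.
Difference = 23472/143 frames (≈ 164.1399); B is behind A.

23472/143 frames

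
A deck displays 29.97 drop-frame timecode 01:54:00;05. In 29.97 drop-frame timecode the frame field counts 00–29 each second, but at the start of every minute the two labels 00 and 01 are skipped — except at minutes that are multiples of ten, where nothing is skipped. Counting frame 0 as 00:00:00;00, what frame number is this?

As if non-drop at 30 labels/s: (1 × 3600 + 54 × 60 + 0) × 30 + 5 = 205205.
Minute boundaries passed: 114; those not divisible by 10: 114 − 11 = 103; dropped labels = 2 × 103 = 206.
Actual frame index = 205205 − 206 = 204999.

204999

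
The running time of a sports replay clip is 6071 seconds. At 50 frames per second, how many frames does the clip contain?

303550 frames

Frames = 6071 × 50 = 303550.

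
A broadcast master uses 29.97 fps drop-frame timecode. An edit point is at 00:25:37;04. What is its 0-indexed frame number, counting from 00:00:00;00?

Complete 10-minute blocks: 2, each 17982 frames → 35964.
Remaining 5 whole minutes in the current block: 1800 + 4 × 1798 = 8992 frames.
Within the current minute: 37 × 30 + 4 − 2 = 1112 (labels ;00/;01 skipped at this minute). Total = 35964 + 8992 + 1112 = 46068.

46068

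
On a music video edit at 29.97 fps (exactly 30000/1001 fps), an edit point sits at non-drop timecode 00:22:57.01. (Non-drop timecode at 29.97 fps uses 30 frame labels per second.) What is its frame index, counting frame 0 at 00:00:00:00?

frame 41311

Total seconds to the label: (0 × 3600 + 22 × 60 + 57) = 1377.
Frame index = 1377 × 30 + 1 = 41311.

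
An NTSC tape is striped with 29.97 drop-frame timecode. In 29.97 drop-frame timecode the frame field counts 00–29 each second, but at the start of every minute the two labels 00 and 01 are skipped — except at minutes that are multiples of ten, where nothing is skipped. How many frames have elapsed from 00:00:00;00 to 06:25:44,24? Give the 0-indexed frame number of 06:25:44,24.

Complete 10-minute blocks: 38, each 17982 frames → 683316.
Remaining 5 whole minutes in the current block: 1800 + 4 × 1798 = 8992 frames.
Within the current minute: 44 × 30 + 24 − 2 = 1342 (labels ;00/;01 skipped at this minute). Total = 683316 + 8992 + 1342 = 693650.

693650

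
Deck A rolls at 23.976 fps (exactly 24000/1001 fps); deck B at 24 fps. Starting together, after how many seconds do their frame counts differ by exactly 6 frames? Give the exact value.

250.25 seconds

The gap grows by |24 − 24000/1001| = 24/1001 frames per second.
Time for a 6-frame gap: 6 ÷ (24/1001) = 250.25 s.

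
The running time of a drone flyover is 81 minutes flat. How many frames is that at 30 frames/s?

145800 frames

81 min = 4860 s.
Frames = 4860 × 30 = 145800.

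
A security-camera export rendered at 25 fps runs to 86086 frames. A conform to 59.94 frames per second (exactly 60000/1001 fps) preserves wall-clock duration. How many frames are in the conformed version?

206400 frames

Target frames = source frames × (target rate / source rate) = 86086 × (60000/1001)/(25) = 86086 × 2400/1001 = 206400.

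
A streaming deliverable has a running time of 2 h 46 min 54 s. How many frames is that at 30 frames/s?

2 h 46 min 54 s = 10014 s.
Frames = 10014 × 30 = 300420.

300420 frames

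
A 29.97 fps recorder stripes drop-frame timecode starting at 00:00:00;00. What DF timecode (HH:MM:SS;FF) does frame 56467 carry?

Ten DF minutes hold 17982 frames, so frame 56467 lies in block 3 (frames 53946–71927) with 2521 frames into that block.
The block's first minute is 1800 frames and the rest 1798 each; 2521 frames reaches minute 1, so 3 × 18 + 1 × 2 = 56 labels have been skipped so far.
Adding those back, label number 56467 + 56 = 56523 at 30 labels/s is 1884 s + 3 f = 0 h 31 min 24 s frame 3, i.e. 00:31:24;03.

00:31:24;03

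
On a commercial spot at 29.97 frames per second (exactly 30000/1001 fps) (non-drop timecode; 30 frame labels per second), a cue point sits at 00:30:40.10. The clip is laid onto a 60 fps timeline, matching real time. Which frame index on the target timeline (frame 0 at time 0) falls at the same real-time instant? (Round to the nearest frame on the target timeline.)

Source frame index: (0×3600 + 30×60 + 40) × 30 + 10 = 55210.
Real time: 55210 / (30000/1001) = 5526521/3000 s.
Target frame: (5526521/3000) × (60) = 5526521/50 ≈ 110530.420 → 110530.

frame 110530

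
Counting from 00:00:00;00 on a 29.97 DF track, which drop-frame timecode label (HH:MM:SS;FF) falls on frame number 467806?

04:20:09;04

Each 10-minute DF block holds 10 × 60 × 30 − 9 × 2 = 17982 frames. 467806 ÷ 17982 → 26 full blocks, remainder 274.
Within the partial block the first minute is 1800 frames and each further minute 1798, so 0 further minute boundaries passed. Total skipped labels = 18 × 26 + 2 × 0 = 468.
Non-drop label index = 467806 + 468 = 468274; at 30 labels/s that is 04:20:09:04, i.e. DF 04:20:09;04.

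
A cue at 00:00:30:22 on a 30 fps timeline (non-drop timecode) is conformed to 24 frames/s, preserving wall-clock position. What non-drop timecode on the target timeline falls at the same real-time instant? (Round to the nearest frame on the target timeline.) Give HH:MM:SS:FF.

00:00:30:18

Source frame index: (0×3600 + 0×60 + 30) × 30 + 22 = 922.
Real time: 922 / (30) = 461/15 s.
Target frame: (461/15) × (24) = 3688/5 ≈ 737.600 → 738.
At 24 labels/s: frame 738 → 00:00:30:18.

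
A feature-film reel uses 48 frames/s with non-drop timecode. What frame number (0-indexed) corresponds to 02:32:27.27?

Total seconds to the label: (2 × 3600 + 32 × 60 + 27) = 9147.
Frame index = 9147 × 48 + 27 = 439083.

frame 439083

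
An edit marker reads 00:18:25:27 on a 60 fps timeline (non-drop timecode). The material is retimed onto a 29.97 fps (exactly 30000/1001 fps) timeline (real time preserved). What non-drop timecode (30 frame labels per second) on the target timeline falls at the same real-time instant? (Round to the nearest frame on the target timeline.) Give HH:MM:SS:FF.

Source frame index: (0×3600 + 18×60 + 25) × 60 + 27 = 66327.
Real time: 66327 / (60) = 22109/20 s.
Target frame: (22109/20) × (30000/1001) = 33163500/1001 ≈ 33130.370 → 33130.
At 30 labels/s: frame 33130 → 00:18:24:10.

00:18:24:10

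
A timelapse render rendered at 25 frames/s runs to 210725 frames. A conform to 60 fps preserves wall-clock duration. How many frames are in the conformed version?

505740 frames

Target frames = source frames × (target rate / source rate) = 210725 × (60)/(25) = 210725 × 12/5 = 505740.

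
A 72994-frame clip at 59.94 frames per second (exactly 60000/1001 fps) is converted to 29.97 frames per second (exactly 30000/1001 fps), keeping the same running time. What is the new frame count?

Target frames = source frames × (target rate / source rate) = 72994 × (30000/1001)/(60000/1001) = 72994 × 1/2 = 36497.

36497 frames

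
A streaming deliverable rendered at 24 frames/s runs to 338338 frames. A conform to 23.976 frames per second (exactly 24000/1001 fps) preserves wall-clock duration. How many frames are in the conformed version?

338000 frames

Target frames = source frames × (target rate / source rate) = 338338 × (24000/1001)/(24) = 338338 × 1000/1001 = 338000.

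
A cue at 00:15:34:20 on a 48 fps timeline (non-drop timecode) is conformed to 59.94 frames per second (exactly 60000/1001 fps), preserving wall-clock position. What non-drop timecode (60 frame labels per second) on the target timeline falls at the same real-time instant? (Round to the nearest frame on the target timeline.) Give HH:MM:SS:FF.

Source frame index: (0×3600 + 15×60 + 34) × 48 + 20 = 44852.
Real time: 44852 / (48) = 11213/12 s.
Target frame: (11213/12) × (60000/1001) = 56065000/1001 ≈ 56008.991 → 56009.
At 60 labels/s: frame 56009 → 00:15:33:29.

00:15:33:29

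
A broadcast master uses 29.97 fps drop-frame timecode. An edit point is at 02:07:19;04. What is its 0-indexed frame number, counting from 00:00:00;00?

228944

As if non-drop at 30 labels/s: (2 × 3600 + 7 × 60 + 19) × 30 + 4 = 229174.
Minute boundaries passed: 127; those not divisible by 10: 127 − 12 = 115; dropped labels = 2 × 115 = 230.
Actual frame index = 229174 − 230 = 228944.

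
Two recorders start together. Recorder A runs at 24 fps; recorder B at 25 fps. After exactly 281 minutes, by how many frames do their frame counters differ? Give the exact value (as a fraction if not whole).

281 min = 16860 s.
A emits 24 × 16860 = 404640 frames; B emits 25 × 16860 = 421500.
Difference = 16860 frames; B is ahead of A.

16860 frames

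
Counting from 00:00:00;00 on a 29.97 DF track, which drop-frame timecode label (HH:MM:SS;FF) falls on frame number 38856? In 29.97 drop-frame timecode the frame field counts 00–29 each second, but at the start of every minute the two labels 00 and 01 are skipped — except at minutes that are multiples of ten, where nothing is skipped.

00:21:36;14

Each 10-minute DF block holds 10 × 60 × 30 − 9 × 2 = 17982 frames. 38856 ÷ 17982 → 2 full blocks, remainder 2892.
Within the partial block the first minute is 1800 frames and each further minute 1798, so 1 further minute boundary passed. Total skipped labels = 18 × 2 + 2 × 1 = 38.
Non-drop label index = 38856 + 38 = 38894; at 30 labels/s that is 00:21:36:14, i.e. DF 00:21:36;14.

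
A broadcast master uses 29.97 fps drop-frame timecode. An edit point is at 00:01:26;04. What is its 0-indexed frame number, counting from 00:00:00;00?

2582

As if non-drop at 30 labels/s: (0 × 3600 + 1 × 60 + 26) × 30 + 4 = 2584.
Minute boundaries passed: 1; those not divisible by 10: 1 − 0 = 1; dropped labels = 2 × 1 = 2.
Actual frame index = 2584 − 2 = 2582.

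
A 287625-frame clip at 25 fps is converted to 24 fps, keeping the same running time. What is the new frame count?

Target frames = source frames × (target rate / source rate) = 287625 × (24)/(25) = 287625 × 24/25 = 276120.

276120 frames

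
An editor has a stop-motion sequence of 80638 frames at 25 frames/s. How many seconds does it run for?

3225.52 seconds

Running time = 80638 / (25) = 3225.52 s.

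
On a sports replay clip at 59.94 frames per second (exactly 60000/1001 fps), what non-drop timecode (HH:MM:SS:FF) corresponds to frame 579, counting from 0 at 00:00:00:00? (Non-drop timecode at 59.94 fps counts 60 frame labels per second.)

579 ÷ 60 = 9 full seconds, remainder 39 frames.
9 s = 0 h 0 min 9 s.
Timecode: 00:00:09:39.

00:00:09:39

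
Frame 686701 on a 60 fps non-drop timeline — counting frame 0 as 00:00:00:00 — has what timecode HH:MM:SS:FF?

686701 ÷ 60 = 11445 full seconds, remainder 1 frame.
11445 s = 3 h 10 min 45 s.
Timecode: 03:10:45:01.

03:10:45:01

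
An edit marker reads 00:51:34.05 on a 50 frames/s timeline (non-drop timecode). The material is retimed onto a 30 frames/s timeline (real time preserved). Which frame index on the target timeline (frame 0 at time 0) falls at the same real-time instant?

frame 92823

Source frame index: (0×3600 + 51×60 + 34) × 50 + 5 = 154705.
Real time: 154705 / (50) = 30941/10 s.
Target frame: (30941/10) × (30) = 92823.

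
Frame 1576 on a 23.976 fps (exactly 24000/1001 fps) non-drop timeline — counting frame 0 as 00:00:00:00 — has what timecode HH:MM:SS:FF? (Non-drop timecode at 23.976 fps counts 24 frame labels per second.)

00:01:05:16

1576 ÷ 24 = 65 full seconds, remainder 16 frames.
65 s = 0 h 1 min 5 s.
Timecode: 00:01:05:16.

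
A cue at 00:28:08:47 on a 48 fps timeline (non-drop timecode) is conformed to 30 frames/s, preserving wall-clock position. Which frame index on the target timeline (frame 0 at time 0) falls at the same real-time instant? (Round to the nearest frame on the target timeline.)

Source frame index: (0×3600 + 28×60 + 8) × 48 + 47 = 81071.
Real time: 81071 / (48) = 81071/48 s.
Target frame: (81071/48) × (30) = 405355/8 ≈ 50669.375 → 50669.

frame 50669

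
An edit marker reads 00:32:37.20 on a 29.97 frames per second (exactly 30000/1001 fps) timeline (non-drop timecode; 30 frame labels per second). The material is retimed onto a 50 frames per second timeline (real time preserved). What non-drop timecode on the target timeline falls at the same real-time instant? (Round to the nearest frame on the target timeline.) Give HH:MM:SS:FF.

00:32:39:31

Source frame index: (0×3600 + 32×60 + 37) × 30 + 20 = 58730.
Real time: 58730 / (30000/1001) = 5878873/3000 s.
Target frame: (5878873/3000) × (50) = 5878873/60 ≈ 97981.217 → 97981.
At 50 labels/s: frame 97981 → 00:32:39:31.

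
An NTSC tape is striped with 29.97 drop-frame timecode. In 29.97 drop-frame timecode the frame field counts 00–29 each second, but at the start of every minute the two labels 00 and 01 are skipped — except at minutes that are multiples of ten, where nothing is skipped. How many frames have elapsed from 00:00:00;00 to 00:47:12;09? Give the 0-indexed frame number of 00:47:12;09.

As if non-drop at 30 labels/s: (0 × 3600 + 47 × 60 + 12) × 30 + 9 = 84969.
Minute boundaries passed: 47; those not divisible by 10: 47 − 4 = 43; dropped labels = 2 × 43 = 86.
Actual frame index = 84969 − 86 = 84883.

84883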